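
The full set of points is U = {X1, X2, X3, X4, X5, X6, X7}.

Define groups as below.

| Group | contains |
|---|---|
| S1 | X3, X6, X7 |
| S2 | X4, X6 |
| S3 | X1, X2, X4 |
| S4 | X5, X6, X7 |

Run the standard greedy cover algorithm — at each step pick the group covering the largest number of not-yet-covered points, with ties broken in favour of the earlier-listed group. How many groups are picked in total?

Greedy: pick S1 (covers 3 new) → pick S3 (covers 3 new) → pick S4 (covers 1 new). Total picks: 3.

3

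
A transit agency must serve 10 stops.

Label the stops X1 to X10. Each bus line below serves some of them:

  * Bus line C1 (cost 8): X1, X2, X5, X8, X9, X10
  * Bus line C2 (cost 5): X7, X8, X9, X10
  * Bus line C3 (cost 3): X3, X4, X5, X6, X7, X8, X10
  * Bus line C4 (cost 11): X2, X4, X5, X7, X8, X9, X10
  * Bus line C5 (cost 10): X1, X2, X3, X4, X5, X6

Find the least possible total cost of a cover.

11

C1, C3 together cover every stop (C1 ∪ C3 = {X1, X2, X3, X4, X5, X6, X7, X8, X9, X10}); total cost 8 + 3 = 11.
No covering selection has total cost below 11.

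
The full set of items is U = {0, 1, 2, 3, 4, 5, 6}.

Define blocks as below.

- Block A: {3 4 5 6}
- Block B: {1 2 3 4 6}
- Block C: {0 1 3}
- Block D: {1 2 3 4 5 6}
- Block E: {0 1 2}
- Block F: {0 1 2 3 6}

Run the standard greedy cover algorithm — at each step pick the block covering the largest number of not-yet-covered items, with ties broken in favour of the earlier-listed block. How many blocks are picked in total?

Greedy: pick D (covers 6 new) → pick C (covers 1 new). Total picks: 2.

2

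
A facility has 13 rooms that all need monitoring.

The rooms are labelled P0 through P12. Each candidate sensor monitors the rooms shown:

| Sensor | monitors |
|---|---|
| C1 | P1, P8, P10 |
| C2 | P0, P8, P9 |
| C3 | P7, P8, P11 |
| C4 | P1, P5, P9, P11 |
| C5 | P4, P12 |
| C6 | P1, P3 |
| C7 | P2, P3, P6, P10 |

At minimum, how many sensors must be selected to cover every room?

5

C2 and C3 and C4 and C5 and C7 together: C2 ∪ C3 ∪ C4 ∪ C5 ∪ C7 = {P0, P1, P2, P3, P4, P5, P6, P7, P8, P9, P10, P11, P12} — every room is covered.
No 4 of the 7 sensors cover everything (all 35 combinations miss at least one room), so 5 is optimal.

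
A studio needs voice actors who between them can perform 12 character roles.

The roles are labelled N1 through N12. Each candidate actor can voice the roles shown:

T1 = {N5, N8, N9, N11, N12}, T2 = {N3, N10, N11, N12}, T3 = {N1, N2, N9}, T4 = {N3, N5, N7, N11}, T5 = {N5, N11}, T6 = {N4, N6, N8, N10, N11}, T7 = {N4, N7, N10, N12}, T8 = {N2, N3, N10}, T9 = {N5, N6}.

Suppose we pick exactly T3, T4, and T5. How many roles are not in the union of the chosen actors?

5

Union of T3, T4, T5 = {N1, N2, N3, N5, N7, N9, N11}.
Not covered: N4, N6, N8, N10, N12 — 5 roles.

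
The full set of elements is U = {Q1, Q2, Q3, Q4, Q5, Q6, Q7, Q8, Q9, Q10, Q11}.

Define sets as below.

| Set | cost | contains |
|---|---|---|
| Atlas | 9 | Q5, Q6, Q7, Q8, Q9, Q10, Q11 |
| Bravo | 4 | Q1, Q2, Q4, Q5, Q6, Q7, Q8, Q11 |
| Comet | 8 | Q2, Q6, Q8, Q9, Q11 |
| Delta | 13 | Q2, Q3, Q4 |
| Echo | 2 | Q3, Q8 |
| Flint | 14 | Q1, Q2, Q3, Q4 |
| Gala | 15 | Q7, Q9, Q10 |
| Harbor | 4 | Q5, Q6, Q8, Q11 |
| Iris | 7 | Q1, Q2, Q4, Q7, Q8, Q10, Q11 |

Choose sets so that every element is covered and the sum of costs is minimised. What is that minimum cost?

15

Atlas, Bravo, Echo together cover every element (Atlas ∪ Bravo ∪ Echo = {Q1, Q2, Q3, Q4, Q5, Q6, Q7, Q8, Q9, Q10, Q11}); total cost 9 + 4 + 2 = 15.
No covering selection has total cost below 15.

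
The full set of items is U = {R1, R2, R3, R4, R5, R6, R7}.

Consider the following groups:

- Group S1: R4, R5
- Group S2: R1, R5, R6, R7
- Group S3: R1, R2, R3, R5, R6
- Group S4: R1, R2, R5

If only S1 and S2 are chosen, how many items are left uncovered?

Union of S1, S2 = {R1, R4, R5, R6, R7}.
Not covered: R2, R3 — 2 items.

2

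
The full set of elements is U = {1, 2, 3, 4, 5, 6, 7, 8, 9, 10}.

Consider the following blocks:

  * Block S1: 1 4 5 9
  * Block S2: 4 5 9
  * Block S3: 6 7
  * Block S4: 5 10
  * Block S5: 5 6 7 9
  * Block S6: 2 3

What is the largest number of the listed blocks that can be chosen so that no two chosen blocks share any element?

S3, S4, S6 are pairwise disjoint (S3={6,7}; S4={5,10}; S6={2,3}).
Every remaining block overlaps one of these, and no 4 of the listed blocks are pairwise disjoint, so 3 is the maximum.

3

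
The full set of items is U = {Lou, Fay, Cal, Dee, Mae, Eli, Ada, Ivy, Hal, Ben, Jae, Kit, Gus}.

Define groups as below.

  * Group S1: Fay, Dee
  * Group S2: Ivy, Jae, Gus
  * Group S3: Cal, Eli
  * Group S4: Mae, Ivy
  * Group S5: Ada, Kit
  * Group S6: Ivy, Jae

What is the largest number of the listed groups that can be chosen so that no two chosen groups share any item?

4

S1, S3, S5, S6 are pairwise disjoint (S1={Fay,Dee}; S3={Cal,Eli}; S5={Ada,Kit}; S6={Ivy,Jae}).
Every remaining group overlaps one of these, and no 5 of the listed groups are pairwise disjoint, so 4 is the maximum.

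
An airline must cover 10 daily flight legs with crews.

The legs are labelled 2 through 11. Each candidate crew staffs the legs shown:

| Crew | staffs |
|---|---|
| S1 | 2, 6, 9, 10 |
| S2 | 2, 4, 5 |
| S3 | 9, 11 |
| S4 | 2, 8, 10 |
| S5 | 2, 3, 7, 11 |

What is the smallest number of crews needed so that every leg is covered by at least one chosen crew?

4

S1 and S2 and S4 and S5 together: S1 ∪ S2 ∪ S4 ∪ S5 = {2, 3, 4, 5, 6, 7, 8, 9, 10, 11} — every leg is covered.
Only S2 contains 4, so S2 is forced; the remaining 7 legs need at least 3 more crews (each remaining crew adds at most 3) — so at least 4 crews are needed, and 4 is optimal.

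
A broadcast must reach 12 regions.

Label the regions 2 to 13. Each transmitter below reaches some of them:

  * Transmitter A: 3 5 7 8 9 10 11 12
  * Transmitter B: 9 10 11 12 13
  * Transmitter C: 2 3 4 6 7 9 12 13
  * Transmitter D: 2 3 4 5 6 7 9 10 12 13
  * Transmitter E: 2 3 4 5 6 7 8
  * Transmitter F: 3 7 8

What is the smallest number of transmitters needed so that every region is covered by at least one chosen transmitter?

2

B and E together: B ∪ E = {2, 3, 4, 5, 6, 7, 8, 9, 10, 11, 12, 13} — every region is covered.
No single transmitter has all 12 regions (the largest, D, has 10), so 2 is optimal.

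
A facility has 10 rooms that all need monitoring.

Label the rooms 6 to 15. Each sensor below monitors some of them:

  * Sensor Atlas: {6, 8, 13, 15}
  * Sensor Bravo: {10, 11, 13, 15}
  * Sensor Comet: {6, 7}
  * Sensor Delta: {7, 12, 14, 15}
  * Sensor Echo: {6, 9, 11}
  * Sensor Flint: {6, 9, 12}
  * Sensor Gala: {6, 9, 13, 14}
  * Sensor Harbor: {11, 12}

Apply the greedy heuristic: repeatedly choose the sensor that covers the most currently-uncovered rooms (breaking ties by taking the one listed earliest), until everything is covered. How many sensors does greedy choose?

4

Greedy: pick Atlas (covers 4 new) → pick Delta (covers 3 new) → pick Bravo (covers 2 new) → pick Echo (covers 1 new). Total picks: 4.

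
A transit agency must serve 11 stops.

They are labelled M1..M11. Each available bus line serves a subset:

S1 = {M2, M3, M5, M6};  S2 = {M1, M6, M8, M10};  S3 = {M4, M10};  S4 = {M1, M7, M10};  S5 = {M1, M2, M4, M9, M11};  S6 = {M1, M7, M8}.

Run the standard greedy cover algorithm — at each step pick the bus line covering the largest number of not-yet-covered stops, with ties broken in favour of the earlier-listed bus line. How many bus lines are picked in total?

Greedy: pick S5 (covers 5 new) → pick S1 (covers 3 new) → pick S2 (covers 2 new) → pick S4 (covers 1 new). Total picks: 4.

4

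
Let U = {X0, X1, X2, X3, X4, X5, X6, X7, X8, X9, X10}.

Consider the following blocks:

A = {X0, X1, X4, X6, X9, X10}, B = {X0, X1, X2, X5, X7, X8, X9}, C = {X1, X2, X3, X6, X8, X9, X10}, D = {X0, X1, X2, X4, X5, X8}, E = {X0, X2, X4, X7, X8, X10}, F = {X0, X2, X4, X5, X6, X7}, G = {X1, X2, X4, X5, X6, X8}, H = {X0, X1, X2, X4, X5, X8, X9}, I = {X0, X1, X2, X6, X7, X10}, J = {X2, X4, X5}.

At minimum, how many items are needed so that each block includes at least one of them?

T = {X2, X10} meets every block (each contains at least one member of T), and |T| = 2.
No single item lies in every block, so at least 2 are needed and 2 is optimal.

2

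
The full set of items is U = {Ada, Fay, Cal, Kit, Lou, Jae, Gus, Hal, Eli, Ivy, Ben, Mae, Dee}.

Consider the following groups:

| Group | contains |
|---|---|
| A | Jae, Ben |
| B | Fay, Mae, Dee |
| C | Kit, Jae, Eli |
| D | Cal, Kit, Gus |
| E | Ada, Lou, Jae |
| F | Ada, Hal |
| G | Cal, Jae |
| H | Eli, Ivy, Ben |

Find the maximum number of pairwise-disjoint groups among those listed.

B, D, E, H are pairwise disjoint (B={Fay,Mae,Dee}; D={Cal,Kit,Gus}; E={Ada,Lou,Jae}; H={Eli,Ivy,Ben}).
Every remaining group overlaps one of these, and no 5 of the listed groups are pairwise disjoint, so 4 is the maximum.

4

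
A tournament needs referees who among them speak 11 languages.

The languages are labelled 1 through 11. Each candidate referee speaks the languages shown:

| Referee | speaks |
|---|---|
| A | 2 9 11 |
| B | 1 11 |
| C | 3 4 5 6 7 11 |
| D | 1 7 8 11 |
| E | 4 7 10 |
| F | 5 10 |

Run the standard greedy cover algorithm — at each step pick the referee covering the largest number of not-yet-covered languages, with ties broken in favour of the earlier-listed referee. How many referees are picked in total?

Greedy: pick C (covers 6 new) → pick A (covers 2 new) → pick D (covers 2 new) → pick E (covers 1 new). Total picks: 4.

4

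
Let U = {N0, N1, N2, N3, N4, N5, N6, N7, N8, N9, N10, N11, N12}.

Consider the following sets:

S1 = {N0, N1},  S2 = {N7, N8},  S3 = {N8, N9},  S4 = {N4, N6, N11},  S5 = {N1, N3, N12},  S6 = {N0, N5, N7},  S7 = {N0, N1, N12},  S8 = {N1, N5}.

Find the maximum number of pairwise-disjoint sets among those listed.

4

S3, S4, S5, S6 are pairwise disjoint (S3={N8,N9}; S4={N4,N6,N11}; S5={N1,N3,N12}; S6={N0,N5,N7}).
Every remaining set overlaps one of these, and no 5 of the listed sets are pairwise disjoint, so 4 is the maximum.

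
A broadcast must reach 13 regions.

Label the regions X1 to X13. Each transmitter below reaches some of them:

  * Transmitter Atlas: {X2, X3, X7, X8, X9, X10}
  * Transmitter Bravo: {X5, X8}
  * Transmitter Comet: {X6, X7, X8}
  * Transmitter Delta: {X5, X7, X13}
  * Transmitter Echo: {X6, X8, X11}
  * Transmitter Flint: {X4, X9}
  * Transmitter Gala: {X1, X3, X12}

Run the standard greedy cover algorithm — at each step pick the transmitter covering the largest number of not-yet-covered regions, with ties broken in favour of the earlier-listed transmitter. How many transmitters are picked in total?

5

Greedy: pick Atlas (covers 6 new) → pick Delta (covers 2 new) → pick Echo (covers 2 new) → pick Gala (covers 2 new) → pick Flint (covers 1 new). Total picks: 5.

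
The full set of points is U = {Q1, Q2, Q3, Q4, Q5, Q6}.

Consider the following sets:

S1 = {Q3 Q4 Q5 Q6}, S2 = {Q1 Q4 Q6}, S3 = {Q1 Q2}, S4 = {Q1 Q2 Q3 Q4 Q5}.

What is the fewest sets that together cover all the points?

Take {S2, S4}. Their union is {Q1, Q2, Q3, Q4, Q5, Q6}, which is all 6 points.
No single set has all 6 points (the largest, S4, has 5), so 2 is optimal.

2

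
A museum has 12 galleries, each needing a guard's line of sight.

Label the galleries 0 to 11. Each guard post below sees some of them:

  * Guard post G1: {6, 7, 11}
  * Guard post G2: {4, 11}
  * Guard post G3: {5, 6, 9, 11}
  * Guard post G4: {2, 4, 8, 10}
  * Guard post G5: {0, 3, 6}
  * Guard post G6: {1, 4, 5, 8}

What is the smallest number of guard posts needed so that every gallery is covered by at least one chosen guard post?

5

G1 and G3 and G4 and G5 and G6 together: G1 ∪ G3 ∪ G4 ∪ G5 ∪ G6 = {0, 1, 2, 3, 4, 5, 6, 7, 8, 9, 10, 11} — every gallery is covered.
No 4 of the 6 guard posts cover everything (all 15 combinations miss at least one gallery), so 5 is optimal.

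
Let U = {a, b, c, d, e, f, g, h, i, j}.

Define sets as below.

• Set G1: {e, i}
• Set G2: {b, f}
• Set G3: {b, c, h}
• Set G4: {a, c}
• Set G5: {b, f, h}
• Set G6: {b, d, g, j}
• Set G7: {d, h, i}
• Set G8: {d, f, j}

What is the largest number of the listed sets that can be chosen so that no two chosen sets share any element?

G1, G3, G8 are pairwise disjoint (G1={e,i}; G3={b,c,h}; G8={d,f,j}).
Every remaining set overlaps one of these, and no 4 of the listed sets are pairwise disjoint, so 3 is the maximum.

3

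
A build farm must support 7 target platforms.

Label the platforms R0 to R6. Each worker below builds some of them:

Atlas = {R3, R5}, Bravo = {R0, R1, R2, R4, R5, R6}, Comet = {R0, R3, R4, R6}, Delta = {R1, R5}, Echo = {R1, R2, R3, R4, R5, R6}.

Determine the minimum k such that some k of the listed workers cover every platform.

Bravo and Echo together: Bravo ∪ Echo = {R0, R1, R2, R3, R4, R5, R6} — every platform is covered.
No single worker has all 7 platforms (the largest, Bravo, has 6), so 2 is optimal.

2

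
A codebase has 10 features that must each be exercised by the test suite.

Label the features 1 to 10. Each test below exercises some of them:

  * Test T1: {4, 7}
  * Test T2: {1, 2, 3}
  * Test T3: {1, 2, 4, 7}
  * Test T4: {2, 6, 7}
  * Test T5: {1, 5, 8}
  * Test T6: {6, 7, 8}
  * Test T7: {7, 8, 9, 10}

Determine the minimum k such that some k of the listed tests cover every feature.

5

T2 and T3 and T4 and T5 and T7 together: T2 ∪ T3 ∪ T4 ∪ T5 ∪ T7 = {1, 2, 3, 4, 5, 6, 7, 8, 9, 10} — every feature is covered.
No 4 of the 7 tests cover everything (all 35 combinations miss at least one feature), so 5 is optimal.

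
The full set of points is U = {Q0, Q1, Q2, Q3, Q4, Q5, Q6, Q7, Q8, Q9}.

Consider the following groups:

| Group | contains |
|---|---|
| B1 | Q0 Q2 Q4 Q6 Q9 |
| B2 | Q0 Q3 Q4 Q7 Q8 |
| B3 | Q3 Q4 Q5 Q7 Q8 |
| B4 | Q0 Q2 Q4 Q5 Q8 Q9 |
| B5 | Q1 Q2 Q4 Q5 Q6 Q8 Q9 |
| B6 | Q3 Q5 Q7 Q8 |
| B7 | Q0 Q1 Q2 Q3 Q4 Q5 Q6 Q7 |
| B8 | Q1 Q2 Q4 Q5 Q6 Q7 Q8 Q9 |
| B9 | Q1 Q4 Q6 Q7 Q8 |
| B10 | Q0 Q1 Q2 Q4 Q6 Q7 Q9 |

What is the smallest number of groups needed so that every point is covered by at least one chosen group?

B2 and B5 together: B2 ∪ B5 = {Q0, Q1, Q2, Q3, Q4, Q5, Q6, Q7, Q8, Q9} — every point is covered.
No single group has all 10 points (the largest, B7, has 8), so 2 is optimal.

2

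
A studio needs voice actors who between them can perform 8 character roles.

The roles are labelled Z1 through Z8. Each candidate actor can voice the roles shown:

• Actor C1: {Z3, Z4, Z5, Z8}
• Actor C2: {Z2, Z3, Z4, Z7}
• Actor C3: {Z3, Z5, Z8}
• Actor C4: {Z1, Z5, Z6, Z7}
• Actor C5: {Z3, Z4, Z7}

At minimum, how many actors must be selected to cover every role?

3

Take {C2, C3, C4}. Their union is {Z1, Z2, Z3, Z4, Z5, Z6, Z7, Z8}, which is all 8 roles.
Only C4 contains Z1, so C4 is forced; the remaining 4 roles need at least 2 more actors (each remaining actor adds at most 3) — so at least 3 actors are needed, and 3 is optimal.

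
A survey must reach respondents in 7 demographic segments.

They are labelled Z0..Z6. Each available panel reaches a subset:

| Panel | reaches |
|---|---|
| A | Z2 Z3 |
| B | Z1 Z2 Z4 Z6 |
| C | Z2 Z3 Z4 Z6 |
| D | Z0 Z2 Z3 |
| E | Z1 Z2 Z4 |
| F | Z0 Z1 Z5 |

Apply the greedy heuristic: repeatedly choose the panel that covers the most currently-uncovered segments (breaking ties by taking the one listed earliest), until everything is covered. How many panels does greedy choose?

3

Greedy: pick B (covers 4 new) → pick D (covers 2 new) → pick F (covers 1 new). Total picks: 3.
(The true minimum cover uses only 2 panels, so greedy is not optimal here.)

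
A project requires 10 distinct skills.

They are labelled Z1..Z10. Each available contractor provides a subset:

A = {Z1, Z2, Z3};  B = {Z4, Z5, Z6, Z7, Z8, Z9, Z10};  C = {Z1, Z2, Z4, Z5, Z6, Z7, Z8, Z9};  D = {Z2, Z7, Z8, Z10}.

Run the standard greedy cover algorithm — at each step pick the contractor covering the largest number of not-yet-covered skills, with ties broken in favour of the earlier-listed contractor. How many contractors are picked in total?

Greedy: pick C (covers 8 new) → pick A (covers 1 new) → pick B (covers 1 new). Total picks: 3.
(The true minimum cover uses only 2 contractors, so greedy is not optimal here.)

3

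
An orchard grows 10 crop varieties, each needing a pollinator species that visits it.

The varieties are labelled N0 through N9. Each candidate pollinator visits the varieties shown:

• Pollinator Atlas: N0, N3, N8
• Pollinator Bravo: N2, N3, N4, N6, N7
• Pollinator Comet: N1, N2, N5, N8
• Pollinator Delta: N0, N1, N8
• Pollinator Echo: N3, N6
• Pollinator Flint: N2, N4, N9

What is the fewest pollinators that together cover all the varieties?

Take {Atlas, Bravo, Comet, Flint}. Their union is {N0, N1, N2, N3, N4, N5, N6, N7, N8, N9}, which is all 10 varieties.
Only Flint contains N9, so Flint is forced; the remaining 7 varieties need at least 3 more pollinators (each remaining pollinator adds at most 3) — so at least 4 pollinators are needed, and 4 is optimal.

4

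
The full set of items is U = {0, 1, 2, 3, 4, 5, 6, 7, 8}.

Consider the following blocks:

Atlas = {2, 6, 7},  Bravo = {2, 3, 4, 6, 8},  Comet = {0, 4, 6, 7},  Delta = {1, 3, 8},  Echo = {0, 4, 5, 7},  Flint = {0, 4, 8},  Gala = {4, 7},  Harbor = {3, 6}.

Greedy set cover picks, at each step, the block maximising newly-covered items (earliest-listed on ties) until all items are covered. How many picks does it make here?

3

Greedy: pick Bravo (covers 5 new) → pick Echo (covers 3 new) → pick Delta (covers 1 new). Total picks: 3.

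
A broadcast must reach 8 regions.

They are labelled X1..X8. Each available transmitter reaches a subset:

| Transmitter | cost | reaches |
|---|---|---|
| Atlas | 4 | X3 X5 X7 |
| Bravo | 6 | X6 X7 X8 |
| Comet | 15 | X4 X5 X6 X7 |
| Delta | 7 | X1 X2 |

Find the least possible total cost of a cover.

32

Atlas, Bravo, Comet, Delta together cover every region (Atlas ∪ Bravo ∪ Comet ∪ Delta = {X1, X2, X3, X4, X5, X6, X7, X8}); total cost 4 + 6 + 15 + 7 = 32.
No covering selection has total cost below 32.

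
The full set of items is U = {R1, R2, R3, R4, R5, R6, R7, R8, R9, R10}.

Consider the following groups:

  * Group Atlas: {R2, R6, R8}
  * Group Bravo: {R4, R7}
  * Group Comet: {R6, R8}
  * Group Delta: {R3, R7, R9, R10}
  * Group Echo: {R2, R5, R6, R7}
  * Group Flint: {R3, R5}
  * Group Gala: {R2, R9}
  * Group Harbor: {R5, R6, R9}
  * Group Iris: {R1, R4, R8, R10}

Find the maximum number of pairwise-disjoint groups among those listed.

4

Bravo, Comet, Flint, Gala are pairwise disjoint (Bravo={R4,R7}; Comet={R6,R8}; Flint={R3,R5}; Gala={R2,R9}).
Every remaining group overlaps one of these, and no 5 of the listed groups are pairwise disjoint, so 4 is the maximum.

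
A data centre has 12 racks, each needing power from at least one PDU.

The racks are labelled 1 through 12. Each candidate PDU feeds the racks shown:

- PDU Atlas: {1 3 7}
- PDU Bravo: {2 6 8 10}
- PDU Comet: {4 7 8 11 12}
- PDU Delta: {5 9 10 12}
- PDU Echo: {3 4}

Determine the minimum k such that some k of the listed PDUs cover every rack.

Take {Atlas, Bravo, Comet, Delta}. Their union is {1, 2, 3, 4, 5, 6, 7, 8, 9, 10, 11, 12}, which is all 12 racks.
Only Atlas contains 1, so Atlas is forced; the remaining 9 racks need at least 3 more PDUs (each remaining PDU adds at most 4) — so at least 4 PDUs are needed, and 4 is optimal.

4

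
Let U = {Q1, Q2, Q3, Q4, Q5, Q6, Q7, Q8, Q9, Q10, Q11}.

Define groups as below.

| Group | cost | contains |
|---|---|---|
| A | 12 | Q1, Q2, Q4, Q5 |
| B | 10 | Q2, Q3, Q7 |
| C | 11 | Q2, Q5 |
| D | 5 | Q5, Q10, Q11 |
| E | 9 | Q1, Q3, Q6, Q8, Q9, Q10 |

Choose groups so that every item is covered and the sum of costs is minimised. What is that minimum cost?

A, B, D, E together cover every item (A ∪ B ∪ D ∪ E = {Q1, Q2, Q3, Q4, Q5, Q6, Q7, Q8, Q9, Q10, Q11}); total cost 12 + 10 + 5 + 9 = 36.
No covering selection has total cost below 36.

36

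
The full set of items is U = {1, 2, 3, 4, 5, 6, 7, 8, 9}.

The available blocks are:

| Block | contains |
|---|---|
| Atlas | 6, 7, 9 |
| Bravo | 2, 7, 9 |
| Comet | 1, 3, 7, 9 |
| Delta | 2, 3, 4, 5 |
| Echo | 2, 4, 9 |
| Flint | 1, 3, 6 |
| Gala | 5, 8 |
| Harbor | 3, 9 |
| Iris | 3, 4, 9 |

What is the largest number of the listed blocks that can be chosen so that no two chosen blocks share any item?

3

Bravo, Flint, Gala are pairwise disjoint (Bravo={2,7,9}; Flint={1,3,6}; Gala={5,8}).
Every remaining block overlaps one of these, and no 4 of the listed blocks are pairwise disjoint, so 3 is the maximum.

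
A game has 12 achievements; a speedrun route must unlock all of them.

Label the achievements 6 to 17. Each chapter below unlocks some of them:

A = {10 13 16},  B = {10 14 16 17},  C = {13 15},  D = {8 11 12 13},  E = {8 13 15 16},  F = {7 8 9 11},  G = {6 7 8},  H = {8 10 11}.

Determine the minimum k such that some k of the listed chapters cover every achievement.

B and C and D and F and G together: B ∪ C ∪ D ∪ F ∪ G = {6, 7, 8, 9, 10, 11, 12, 13, 14, 15, 16, 17} — every achievement is covered.
No 4 of the 8 chapters cover everything (all 70 combinations miss at least one achievement), so 5 is optimal.

5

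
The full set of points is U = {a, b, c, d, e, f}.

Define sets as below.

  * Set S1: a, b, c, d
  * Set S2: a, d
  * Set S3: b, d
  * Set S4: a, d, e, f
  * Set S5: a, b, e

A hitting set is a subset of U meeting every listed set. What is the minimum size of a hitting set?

2

H = {b, d} meets every set (each contains at least one member of H), and |H| = 2.
No single point lies in every set, so at least 2 are needed and 2 is optimal.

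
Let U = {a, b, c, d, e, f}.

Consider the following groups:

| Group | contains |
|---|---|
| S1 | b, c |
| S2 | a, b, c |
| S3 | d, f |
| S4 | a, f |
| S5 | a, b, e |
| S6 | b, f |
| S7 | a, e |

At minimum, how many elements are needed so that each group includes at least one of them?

Take H = {b, e, f}. Each listed group contains at least one of these, so H is a hitting set of size 3.
The groups S1, S3, S7 are pairwise disjoint, so any hitting set needs a separate element for each — at least 3. Hence 3 is optimal.

3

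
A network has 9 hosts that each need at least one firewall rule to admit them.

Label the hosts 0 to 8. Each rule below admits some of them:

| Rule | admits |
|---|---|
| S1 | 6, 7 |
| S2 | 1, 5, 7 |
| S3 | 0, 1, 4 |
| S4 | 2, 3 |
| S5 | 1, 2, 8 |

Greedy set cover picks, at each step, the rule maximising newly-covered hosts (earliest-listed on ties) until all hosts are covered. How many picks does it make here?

Greedy: pick S2 (covers 3 new) → pick S3 (covers 2 new) → pick S4 (covers 2 new) → pick S1 (covers 1 new) → pick S5 (covers 1 new). Total picks: 5.

5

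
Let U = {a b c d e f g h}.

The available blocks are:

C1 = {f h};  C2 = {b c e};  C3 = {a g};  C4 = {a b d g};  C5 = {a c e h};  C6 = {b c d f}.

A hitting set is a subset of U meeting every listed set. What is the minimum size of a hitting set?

Take T = {b, g, h}. Each listed block contains at least one of these, so T is a hitting set of size 3.
The blocks C1, C2, C3 are pairwise disjoint, so any hitting set needs a separate point for each — at least 3. Hence 3 is optimal.

3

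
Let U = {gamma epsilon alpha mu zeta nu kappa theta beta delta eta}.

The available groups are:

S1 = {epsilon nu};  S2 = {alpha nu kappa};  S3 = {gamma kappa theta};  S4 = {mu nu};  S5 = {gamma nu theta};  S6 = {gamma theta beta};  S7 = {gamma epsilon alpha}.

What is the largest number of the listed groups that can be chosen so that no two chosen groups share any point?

S4, S6 are pairwise disjoint (S4={mu,nu}; S6={gamma,theta,beta}).
Every remaining group overlaps one of these, and no 3 of the listed groups are pairwise disjoint, so 2 is the maximum.

2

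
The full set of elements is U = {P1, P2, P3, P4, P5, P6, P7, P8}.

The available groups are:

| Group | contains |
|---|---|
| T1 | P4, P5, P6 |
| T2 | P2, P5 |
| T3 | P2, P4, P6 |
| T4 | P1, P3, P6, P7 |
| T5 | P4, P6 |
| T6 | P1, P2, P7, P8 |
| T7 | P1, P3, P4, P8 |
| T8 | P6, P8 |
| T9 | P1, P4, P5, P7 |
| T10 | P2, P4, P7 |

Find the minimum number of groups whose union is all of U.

3

T1, T6, and T7 cover everything between them: the union {P1, P2, P3, P4, P5, P6, P7, P8} is all of U.
No 2 of the 10 groups cover everything (all 45 combinations miss at least one element), so 3 is optimal.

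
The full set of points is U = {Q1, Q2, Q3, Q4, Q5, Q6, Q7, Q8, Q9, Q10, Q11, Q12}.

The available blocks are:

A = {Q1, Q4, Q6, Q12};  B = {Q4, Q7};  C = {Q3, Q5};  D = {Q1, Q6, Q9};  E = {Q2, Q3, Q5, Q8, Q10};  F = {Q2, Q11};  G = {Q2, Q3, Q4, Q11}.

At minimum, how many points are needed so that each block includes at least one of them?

4

The 4 points {Q2, Q4, Q5, Q9} hit every block.
The blocks B, C, D, F are pairwise disjoint, so any hitting set needs a separate point for each — at least 4. Hence 4 is optimal.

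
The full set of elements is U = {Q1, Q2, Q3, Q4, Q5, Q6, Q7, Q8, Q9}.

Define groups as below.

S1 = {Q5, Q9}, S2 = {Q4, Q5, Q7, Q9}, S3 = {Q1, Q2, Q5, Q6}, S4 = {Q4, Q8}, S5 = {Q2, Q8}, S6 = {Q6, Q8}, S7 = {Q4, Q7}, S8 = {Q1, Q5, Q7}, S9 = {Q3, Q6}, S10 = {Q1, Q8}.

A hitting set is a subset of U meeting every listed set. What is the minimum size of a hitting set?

4

H = {Q6, Q7, Q8, Q9} meets every group (each contains at least one member of H), and |H| = 4.
The groups S1, S7, S9, S10 are pairwise disjoint, so any hitting set needs a separate element for each — at least 4. Hence 4 is optimal.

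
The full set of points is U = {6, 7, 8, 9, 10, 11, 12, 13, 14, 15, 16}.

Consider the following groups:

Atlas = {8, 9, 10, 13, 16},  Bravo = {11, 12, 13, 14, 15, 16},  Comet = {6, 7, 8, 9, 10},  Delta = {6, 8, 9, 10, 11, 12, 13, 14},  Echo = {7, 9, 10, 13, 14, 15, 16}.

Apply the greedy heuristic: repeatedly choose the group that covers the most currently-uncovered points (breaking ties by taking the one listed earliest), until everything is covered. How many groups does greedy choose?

Greedy: pick Delta (covers 8 new) → pick Echo (covers 3 new). Total picks: 2.

2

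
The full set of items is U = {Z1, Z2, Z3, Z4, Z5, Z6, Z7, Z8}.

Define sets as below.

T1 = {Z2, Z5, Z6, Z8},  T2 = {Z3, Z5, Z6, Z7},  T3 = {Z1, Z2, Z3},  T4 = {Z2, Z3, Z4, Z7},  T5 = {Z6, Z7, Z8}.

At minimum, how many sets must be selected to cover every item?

T1 and T3 and T4 together: T1 ∪ T3 ∪ T4 = {Z1, Z2, Z3, Z4, Z5, Z6, Z7, Z8} — every item is covered.
Only T3 contains Z1, so T3 is forced; the remaining 5 items need at least 2 more sets (each remaining set adds at most 3) — so at least 3 sets are needed, and 3 is optimal.

3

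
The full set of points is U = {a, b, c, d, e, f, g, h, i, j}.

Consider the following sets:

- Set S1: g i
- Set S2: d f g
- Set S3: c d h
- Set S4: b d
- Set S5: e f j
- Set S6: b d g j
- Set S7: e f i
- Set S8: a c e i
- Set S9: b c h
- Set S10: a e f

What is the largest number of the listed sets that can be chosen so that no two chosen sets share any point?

3

S1, S3, S5 are pairwise disjoint (S1={g,i}; S3={c,d,h}; S5={e,f,j}).
Every remaining set overlaps one of these, and no 4 of the listed sets are pairwise disjoint, so 3 is the maximum.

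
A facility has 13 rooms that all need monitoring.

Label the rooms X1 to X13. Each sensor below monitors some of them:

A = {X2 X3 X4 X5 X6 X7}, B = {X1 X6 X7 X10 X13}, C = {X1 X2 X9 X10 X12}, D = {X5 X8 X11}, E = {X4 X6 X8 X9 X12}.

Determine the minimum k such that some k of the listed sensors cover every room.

4

Take {A, B, D, E}. Their union is {X1, X2, X3, X4, X5, X6, X7, X8, X9, X10, X11, X12, X13}, which is all 13 rooms.
No 3 of the 5 sensors cover everything (all 10 combinations miss at least one room), so 4 is optimal.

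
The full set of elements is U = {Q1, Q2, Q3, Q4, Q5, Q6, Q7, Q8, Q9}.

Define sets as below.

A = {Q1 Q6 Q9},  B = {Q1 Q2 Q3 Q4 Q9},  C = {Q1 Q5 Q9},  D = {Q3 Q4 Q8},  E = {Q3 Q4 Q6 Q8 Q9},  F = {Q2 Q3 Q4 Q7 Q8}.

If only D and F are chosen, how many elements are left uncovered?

Union of D, F = {Q2, Q3, Q4, Q7, Q8}.
Not covered: Q1, Q5, Q6, Q9 — 4 elements.

4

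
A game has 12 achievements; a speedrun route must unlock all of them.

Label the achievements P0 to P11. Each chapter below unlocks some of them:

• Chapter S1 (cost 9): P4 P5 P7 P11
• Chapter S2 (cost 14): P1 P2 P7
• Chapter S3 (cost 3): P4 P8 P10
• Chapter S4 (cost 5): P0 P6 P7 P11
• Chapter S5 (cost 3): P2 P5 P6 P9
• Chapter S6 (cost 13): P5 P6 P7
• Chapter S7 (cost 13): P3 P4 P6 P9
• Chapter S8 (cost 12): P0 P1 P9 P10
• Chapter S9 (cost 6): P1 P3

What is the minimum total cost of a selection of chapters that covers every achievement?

S3, S4, S5, S9 together cover every achievement (S3 ∪ S4 ∪ S5 ∪ S9 = {P0, P1, P2, P3, P4, P5, P6, P7, P8, P9, P10, P11}); total cost 3 + 5 + 3 + 6 = 17.
No covering selection has total cost below 17.

17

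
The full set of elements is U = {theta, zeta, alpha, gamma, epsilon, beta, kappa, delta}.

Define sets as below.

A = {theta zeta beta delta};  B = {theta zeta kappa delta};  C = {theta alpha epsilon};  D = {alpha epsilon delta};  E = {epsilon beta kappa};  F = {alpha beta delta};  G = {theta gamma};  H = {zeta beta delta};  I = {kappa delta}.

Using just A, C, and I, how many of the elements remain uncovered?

1

Union of A, C, I = {theta, zeta, alpha, epsilon, beta, kappa, delta}.
Not covered: gamma — 1 element.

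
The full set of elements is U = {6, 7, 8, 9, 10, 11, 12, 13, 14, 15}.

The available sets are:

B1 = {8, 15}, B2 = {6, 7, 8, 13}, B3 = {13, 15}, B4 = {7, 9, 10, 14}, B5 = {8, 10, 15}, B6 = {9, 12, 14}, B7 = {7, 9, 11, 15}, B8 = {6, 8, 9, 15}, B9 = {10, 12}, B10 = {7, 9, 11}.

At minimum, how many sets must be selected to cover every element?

B2, B4, B7, and B9 cover everything between them: the union {6, 7, 8, 9, 10, 11, 12, 13, 14, 15} is all of U.
No 3 of the 10 sets cover everything (all 120 combinations miss at least one element), so 4 is optimal.

4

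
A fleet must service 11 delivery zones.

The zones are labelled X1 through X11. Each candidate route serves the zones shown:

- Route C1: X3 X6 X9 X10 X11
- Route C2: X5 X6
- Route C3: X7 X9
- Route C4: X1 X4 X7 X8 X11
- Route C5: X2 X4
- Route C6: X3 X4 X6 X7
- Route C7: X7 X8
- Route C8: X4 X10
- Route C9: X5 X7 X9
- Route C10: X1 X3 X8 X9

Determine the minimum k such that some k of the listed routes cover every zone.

4

C1 and C4 and C5 and C9 together: C1 ∪ C4 ∪ C5 ∪ C9 = {X1, X2, X3, X4, X5, X6, X7, X8, X9, X10, X11} — every zone is covered.
No 3 of the 10 routes cover everything (all 120 combinations miss at least one zone), so 4 is optimal.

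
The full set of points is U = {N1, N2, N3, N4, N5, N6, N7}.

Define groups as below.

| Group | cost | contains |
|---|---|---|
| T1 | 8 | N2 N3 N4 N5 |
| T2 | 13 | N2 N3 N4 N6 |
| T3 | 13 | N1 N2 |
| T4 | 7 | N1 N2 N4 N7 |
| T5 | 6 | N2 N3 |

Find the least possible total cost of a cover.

T1, T2, T4 together cover every point (T1 ∪ T2 ∪ T4 = {N1, N2, N3, N4, N5, N6, N7}); total cost 8 + 13 + 7 = 28.
No covering selection has total cost below 28.

28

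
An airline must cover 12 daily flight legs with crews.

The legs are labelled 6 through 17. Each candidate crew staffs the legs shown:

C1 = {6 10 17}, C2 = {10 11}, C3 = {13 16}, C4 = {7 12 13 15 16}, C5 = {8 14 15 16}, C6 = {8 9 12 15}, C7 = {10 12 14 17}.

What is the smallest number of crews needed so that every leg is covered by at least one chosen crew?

5

Take {C1, C2, C4, C6, C7}. Their union is {6, 7, 8, 9, 10, 11, 12, 13, 14, 15, 16, 17}, which is all 12 legs.
No 4 of the 7 crews cover everything (all 35 combinations miss at least one leg), so 5 is optimal.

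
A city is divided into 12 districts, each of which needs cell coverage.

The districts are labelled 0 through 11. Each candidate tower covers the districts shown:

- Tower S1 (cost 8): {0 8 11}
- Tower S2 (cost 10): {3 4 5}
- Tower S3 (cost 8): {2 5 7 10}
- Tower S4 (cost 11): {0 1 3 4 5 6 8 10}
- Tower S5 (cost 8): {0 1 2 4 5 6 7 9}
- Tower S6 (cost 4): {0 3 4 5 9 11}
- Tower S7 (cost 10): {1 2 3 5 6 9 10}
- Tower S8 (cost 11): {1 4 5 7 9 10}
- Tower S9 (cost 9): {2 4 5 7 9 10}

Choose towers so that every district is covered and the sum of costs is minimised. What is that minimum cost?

S4, S5, S6 together cover every district (S4 ∪ S5 ∪ S6 = {0, 1, 2, 3, 4, 5, 6, 7, 8, 9, 10, 11}); total cost 11 + 8 + 4 = 23.
No covering selection has total cost below 23.

23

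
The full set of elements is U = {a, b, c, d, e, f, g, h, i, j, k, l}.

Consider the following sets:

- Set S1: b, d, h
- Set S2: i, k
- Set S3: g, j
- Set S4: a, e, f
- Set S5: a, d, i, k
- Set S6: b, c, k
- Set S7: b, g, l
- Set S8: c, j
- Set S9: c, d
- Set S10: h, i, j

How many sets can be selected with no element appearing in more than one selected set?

S4, S7, S9, S10 are pairwise disjoint (S4={a,e,f}; S7={b,g,l}; S9={c,d}; S10={h,i,j}).
Every remaining set overlaps one of these, and no 5 of the listed sets are pairwise disjoint, so 4 is the maximum.

4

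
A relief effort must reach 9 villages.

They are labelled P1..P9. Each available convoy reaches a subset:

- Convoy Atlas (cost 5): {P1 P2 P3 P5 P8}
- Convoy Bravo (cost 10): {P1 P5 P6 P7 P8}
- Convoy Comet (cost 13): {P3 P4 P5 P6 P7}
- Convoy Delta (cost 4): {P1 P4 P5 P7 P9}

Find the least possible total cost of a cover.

19

Atlas, Bravo, Delta together cover every village (Atlas ∪ Bravo ∪ Delta = {P1, P2, P3, P4, P5, P6, P7, P8, P9}); total cost 5 + 10 + 4 = 19.
No covering selection has total cost below 19.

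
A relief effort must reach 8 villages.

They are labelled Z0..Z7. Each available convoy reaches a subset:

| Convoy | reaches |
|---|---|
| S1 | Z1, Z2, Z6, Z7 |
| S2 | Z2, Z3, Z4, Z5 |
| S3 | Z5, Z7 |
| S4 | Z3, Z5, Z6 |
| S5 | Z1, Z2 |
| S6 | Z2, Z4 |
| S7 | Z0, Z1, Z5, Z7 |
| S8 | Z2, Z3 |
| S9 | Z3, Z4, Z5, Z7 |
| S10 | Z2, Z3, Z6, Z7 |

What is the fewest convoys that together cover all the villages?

S6 and S7 and S10 together: S6 ∪ S7 ∪ S10 = {Z0, Z1, Z2, Z3, Z4, Z5, Z6, Z7} — every village is covered.
Only S7 contains Z0, so S7 is forced; the remaining 4 villages need at least 2 more convoys (each remaining convoy adds at most 3) — so at least 3 convoys are needed, and 3 is optimal.

3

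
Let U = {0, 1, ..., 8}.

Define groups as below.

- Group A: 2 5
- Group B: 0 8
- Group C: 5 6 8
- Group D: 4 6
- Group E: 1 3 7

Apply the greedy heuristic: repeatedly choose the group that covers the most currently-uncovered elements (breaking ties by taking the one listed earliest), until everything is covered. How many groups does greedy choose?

Greedy: pick C (covers 3 new) → pick E (covers 3 new) → pick A (covers 1 new) → pick B (covers 1 new) → pick D (covers 1 new). Total picks: 5.
(The true minimum cover uses only 4 groups, so greedy is not optimal here.)

5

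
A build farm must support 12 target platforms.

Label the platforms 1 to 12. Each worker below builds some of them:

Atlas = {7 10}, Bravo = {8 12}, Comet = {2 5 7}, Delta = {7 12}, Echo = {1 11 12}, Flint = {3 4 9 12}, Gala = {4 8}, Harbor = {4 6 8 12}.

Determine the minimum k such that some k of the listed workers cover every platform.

5

Atlas and Comet and Echo and Flint and Harbor together: Atlas ∪ Comet ∪ Echo ∪ Flint ∪ Harbor = {1, 2, 3, 4, 5, 6, 7, 8, 9, 10, 11, 12} — every platform is covered.
No 4 of the 8 workers cover everything (all 70 combinations miss at least one platform), so 5 is optimal.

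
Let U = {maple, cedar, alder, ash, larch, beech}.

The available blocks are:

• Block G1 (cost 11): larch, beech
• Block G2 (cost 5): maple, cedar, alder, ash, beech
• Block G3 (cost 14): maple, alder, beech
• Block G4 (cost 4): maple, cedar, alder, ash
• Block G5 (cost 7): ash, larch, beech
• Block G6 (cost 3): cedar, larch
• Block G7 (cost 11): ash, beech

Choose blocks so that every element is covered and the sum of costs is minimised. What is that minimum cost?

8

G2, G6 together cover every element (G2 ∪ G6 = {maple, cedar, alder, ash, larch, beech}); total cost 5 + 3 = 8.
No covering selection has total cost below 8.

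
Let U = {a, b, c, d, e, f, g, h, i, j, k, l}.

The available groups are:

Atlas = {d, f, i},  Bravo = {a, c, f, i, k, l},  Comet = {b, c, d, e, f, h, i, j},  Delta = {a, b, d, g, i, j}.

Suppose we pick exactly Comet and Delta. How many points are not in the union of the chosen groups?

2

Union of Comet, Delta = {a, b, c, d, e, f, g, h, i, j}.
Not covered: k, l — 2 points.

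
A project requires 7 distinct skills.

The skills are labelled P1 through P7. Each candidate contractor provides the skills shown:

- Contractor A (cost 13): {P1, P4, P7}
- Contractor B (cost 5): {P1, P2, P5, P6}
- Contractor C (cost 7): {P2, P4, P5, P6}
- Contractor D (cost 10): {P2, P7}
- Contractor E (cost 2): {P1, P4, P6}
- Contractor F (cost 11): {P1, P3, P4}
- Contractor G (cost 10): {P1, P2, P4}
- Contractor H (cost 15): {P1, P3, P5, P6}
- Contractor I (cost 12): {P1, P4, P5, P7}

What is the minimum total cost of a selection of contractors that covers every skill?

26

B, D, F together cover every skill (B ∪ D ∪ F = {P1, P2, P3, P4, P5, P6, P7}); total cost 5 + 10 + 11 = 26.
The greedy pick E, B, D, F costs 28; no covering selection beats 26.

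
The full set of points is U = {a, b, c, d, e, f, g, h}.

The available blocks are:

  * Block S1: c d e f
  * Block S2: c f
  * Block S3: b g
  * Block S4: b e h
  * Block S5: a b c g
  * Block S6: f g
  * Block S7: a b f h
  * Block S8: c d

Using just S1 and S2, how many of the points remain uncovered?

4

Union of S1, S2 = {c, d, e, f}.
Not covered: a, b, g, h — 4 points.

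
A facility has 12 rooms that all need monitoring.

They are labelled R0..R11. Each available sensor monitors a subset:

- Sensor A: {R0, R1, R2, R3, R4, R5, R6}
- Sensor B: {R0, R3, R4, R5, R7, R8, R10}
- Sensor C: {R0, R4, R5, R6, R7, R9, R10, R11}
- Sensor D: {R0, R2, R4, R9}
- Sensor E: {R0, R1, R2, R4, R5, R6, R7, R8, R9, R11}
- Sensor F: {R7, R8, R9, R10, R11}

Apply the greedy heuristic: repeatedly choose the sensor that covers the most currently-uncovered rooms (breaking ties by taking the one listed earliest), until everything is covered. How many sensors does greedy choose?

2

Greedy: pick E (covers 10 new) → pick B (covers 2 new). Total picks: 2.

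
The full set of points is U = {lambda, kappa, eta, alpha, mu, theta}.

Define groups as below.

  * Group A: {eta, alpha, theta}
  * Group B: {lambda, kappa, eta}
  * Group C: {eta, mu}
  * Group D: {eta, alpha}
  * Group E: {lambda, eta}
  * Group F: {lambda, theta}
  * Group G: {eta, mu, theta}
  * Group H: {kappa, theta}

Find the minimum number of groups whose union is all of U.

3

Take {A, B, C}. Their union is {lambda, kappa, eta, alpha, mu, theta}, which is all 6 points.
No 2 of the 8 groups cover everything (all 28 combinations miss at least one point), so 3 is optimal.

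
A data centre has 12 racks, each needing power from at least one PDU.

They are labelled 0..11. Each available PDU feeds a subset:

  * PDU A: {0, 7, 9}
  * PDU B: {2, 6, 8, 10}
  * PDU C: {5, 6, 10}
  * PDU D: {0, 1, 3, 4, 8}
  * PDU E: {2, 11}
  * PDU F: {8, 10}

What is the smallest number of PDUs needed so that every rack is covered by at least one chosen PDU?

A and C and D and E together: A ∪ C ∪ D ∪ E = {0, 1, 2, 3, 4, 5, 6, 7, 8, 9, 10, 11} — every rack is covered.
Only D contains 1, so D is forced; the remaining 7 racks need at least 3 more PDUs (each remaining PDU adds at most 3) — so at least 4 PDUs are needed, and 4 is optimal.

4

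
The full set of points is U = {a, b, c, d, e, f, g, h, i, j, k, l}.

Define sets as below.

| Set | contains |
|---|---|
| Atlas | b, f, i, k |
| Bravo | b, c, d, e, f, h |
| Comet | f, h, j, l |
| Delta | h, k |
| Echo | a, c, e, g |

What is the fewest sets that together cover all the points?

Atlas and Bravo and Comet and Echo together: Atlas ∪ Bravo ∪ Comet ∪ Echo = {a, b, c, d, e, f, g, h, i, j, k, l} — every point is covered.
Only Bravo contains d, so Bravo is forced; the remaining 6 points need at least 3 more sets (each remaining set adds at most 2) — so at least 4 sets are needed, and 4 is optimal.

4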